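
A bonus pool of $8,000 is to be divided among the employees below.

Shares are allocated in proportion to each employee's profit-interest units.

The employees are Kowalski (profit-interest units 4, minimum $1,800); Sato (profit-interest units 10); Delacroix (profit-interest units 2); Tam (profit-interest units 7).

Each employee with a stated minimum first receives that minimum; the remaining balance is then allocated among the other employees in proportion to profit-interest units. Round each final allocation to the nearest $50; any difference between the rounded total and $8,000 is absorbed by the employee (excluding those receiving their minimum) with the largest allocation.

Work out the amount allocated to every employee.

Guaranteed amounts: Kowalski $1,800. Balance $6,200.
Balance split over remaining profit-interest units 19: Sato 3,263.16 → $3,250; Delacroix 652.63 → $650; Tam 2,284.21 → $2,300.

Kowalski: $1,800 · Sato: $3,250 · Delacroix: $650 · Tam: $2,300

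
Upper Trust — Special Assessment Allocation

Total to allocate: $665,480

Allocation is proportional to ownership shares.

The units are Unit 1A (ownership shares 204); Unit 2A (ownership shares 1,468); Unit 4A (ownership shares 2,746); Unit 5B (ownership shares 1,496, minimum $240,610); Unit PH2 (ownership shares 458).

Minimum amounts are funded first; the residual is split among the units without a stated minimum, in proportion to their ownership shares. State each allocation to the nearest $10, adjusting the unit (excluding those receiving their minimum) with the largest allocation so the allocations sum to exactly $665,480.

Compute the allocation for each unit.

Fund the minimums — Unit 5B $240,610. Residual $424,870.
Residual split over remaining ownership shares 4,876: Unit 1A 17,775.53 → $17,780; Unit 2A 127,914.10 → $127,910; Unit 4A 239,272.56 → $239,270; Unit PH2 39,907.81 → $39,910.

Unit 1A: $17,780; Unit 2A: $127,910; Unit 4A: $239,270; Unit 5B: $240,610; Unit PH2: $39,910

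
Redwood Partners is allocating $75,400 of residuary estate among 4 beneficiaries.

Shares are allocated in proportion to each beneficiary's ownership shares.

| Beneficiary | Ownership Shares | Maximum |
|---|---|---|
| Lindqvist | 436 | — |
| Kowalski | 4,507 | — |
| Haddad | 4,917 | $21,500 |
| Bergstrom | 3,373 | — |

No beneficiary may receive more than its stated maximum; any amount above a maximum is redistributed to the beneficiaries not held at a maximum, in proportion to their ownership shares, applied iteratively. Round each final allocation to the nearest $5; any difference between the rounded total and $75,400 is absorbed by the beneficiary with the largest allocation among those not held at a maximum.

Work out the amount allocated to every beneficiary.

Lindqvist: $2,825 · Kowalski: $29,215 · Haddad: $21,500 · Bergstrom: $21,860

Combined ownership shares = 13,233.
Proportional shares (ignoring caps): Lindqvist 2,484.27; Kowalski 25,680.33; Haddad 28,016.46; Bergstrom 19,218.94.
Cap binds for Haddad ($21,500); balance $53,900 reallocated over remaining ownership shares 8,316.
Shares after redistribution: Lindqvist 2,825.93 → $2,825; Kowalski 29,212.04 → $29,210; Bergstrom 21,862.04 → $21,860.
Rounding difference +$5 applied to Kowalski → $29,215.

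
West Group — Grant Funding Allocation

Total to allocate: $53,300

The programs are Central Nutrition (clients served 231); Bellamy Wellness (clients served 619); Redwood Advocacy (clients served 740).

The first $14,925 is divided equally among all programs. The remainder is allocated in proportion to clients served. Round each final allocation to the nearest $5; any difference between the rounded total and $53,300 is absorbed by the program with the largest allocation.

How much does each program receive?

Equal tier: $14,925 ÷ 3 = $4,975 apiece.
Remainder $38,375 by clients served (total 1,590): Central Nutrition 5,575.24 → $5,575; Bellamy Wellness 14,939.70 → $14,940; Redwood Advocacy 17,860.06 → $17,860.
Totals: Central Nutrition $4,975 + $5,575 = $10,550; Bellamy Wellness $4,975 + $14,940 = $19,915; Redwood Advocacy $4,975 + $17,860 = $22,835.

Central Nutrition: $10,550 | Bellamy Wellness: $19,915 | Redwood Advocacy: $22,835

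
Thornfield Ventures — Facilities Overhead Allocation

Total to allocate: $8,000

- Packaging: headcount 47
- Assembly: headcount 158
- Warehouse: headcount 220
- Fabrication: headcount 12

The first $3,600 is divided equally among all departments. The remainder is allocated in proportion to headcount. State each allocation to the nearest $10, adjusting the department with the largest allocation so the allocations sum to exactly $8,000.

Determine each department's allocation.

Packaging: $1,370; Assembly: $2,490; Warehouse: $3,120; Fabrication: $1,020

First tranche $3,600 split equally: $900 each.
Remainder $4,400 by headcount (total 437): Packaging 473.23 → $470; Assembly 1,590.85 → $1,590; Warehouse 2,215.10 → $2,220; Fabrication 120.82 → $120.
Totals: Packaging $900 + $470 = $1,370; Assembly $900 + $1,590 = $2,490; Warehouse $900 + $2,220 = $3,120; Fabrication $900 + $120 = $1,020.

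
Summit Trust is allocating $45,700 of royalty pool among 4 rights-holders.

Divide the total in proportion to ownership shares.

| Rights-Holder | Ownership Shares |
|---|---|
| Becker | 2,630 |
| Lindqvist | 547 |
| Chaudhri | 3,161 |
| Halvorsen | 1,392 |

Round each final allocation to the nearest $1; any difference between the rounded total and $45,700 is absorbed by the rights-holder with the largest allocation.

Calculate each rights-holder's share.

Becker: $15,549 | Lindqvist: $3,234 | Chaudhri: $18,687 | Halvorsen: $8,230

Ownership shares total: 7,730.
Proportional shares: Becker 2,630/7,730 × $45,700 = 15,548.64; Lindqvist 547/7,730 × $45,700 = 3,233.88; Chaudhri 3,161/7,730 × $45,700 = 18,687.93; Halvorsen 1,392/7,730 × $45,700 = 8,229.55.
After rounding ($1): Becker $15,549; Lindqvist $3,234; Chaudhri $18,688; Halvorsen $8,230. Sum = $45,701.
Difference $45,700 − $45,701 = −$1 applied to largest allocation (Chaudhri): Chaudhri becomes $18,687.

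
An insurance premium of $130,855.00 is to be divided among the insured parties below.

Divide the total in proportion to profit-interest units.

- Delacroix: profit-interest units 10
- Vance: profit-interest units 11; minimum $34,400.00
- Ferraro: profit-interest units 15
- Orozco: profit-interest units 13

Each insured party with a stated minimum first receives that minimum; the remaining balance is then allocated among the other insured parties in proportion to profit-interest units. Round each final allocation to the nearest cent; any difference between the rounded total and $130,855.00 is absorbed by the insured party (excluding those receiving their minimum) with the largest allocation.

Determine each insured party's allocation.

Fund the minimums — Vance $34,400.00. Residual $96,455.00.
Residual split over remaining profit-interest units 38: Delacroix 25,382.8947 → $25,382.89; Ferraro 38,074.3421 → $38,074.34; Orozco 32,997.7632 → $32,997.76.
Rounding difference +$0.01 applied to Ferraro → $38,074.35.

Delacroix: $25,382.89; Vance: $34,400.00; Ferraro: $38,074.35; Orozco: $32,997.76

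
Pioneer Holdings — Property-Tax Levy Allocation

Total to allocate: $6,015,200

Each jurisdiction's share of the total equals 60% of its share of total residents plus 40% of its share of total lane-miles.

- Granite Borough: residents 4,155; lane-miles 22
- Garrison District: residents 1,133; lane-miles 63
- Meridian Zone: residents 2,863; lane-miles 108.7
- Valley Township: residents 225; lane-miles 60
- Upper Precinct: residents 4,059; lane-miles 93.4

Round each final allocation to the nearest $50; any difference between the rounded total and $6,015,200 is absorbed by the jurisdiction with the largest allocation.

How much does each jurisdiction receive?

Totals — residents 12,435, lane-miles 347.1.
Composite weights (60% residents + 40% lane-miles): Granite Borough 0.2258; Garrison District 0.1273; Meridian Zone 0.2634; Valley Township 0.0800; Upper Precinct 0.3035.
Unrounded shares: Granite Borough 1,358,445.30; Garrison District 765,553.49; Meridian Zone 1,584,456.82; Valley Township 481,220.77; Upper Precinct 1,825,523.63.
Rounded to nearest $50: Granite Borough $1,358,450; Garrison District $765,550; Meridian Zone $1,584,450; Valley Township $481,200; Upper Precinct $1,825,500. Sum = $6,015,150.
Difference $6,015,200 − $6,015,150 = +$50 applied to largest allocation (Upper Precinct): Upper Precinct becomes $1,825,550.

Granite Borough: $1,358,450; Garrison District: $765,550; Meridian Zone: $1,584,450; Valley Township: $481,200; Upper Precinct: $1,825,550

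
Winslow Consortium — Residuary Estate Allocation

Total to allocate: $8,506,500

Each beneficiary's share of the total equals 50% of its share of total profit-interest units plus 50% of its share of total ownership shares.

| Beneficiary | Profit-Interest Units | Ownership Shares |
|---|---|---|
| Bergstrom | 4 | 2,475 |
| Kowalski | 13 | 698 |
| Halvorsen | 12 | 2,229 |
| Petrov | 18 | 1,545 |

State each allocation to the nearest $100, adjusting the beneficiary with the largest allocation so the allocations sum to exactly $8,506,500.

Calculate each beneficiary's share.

Totals — profit-interest units 47, ownership shares 6,947.
Combined weights (50% profit-interest units + 50% ownership shares): Bergstrom 0.2207; Kowalski 0.1885; Halvorsen 0.2881; Petrov 0.3027.
Pro-rata amounts: Bergstrom 1,877,279.39; Kowalski 1,603,776.25; Halvorsen 2,450,625.14; Petrov 2,574,819.22.
Rounded to nearest $100: Bergstrom $1,877,300; Kowalski $1,603,800; Halvorsen $2,450,600; Petrov $2,574,800. Sum = $8,506,500.
Rounded total matches; no reconciliation needed.

Bergstrom: $1,877,300 · Kowalski: $1,603,800 · Halvorsen: $2,450,600 · Petrov: $2,574,800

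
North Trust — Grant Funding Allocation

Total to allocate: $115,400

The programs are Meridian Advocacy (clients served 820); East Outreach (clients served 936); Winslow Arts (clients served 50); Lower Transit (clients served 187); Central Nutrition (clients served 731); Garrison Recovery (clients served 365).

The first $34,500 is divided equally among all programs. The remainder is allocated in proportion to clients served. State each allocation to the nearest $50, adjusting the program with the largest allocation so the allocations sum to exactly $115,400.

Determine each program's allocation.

Equal tier: $34,500 ÷ 6 = $5,750 apiece.
Remainder $80,900 by clients served (total 3,089): Meridian Advocacy 21,475.56 → $21,500; East Outreach 24,513.56 → $24,500; Winslow Arts 1,309.49 → $1,300; Lower Transit 4,897.47 → $4,900; Central Nutrition 19,144.67 → $19,150; Garrison Recovery 9,559.24 → $9,550.
Totals: Meridian Advocacy $5,750 + $21,500 = $27,250; East Outreach $5,750 + $24,500 = $30,250; Winslow Arts $5,750 + $1,300 = $7,050; Lower Transit $5,750 + $4,900 = $10,650; Central Nutrition $5,750 + $19,150 = $24,900; Garrison Recovery $5,750 + $9,550 = $15,300.

Meridian Advocacy: $27,250 | East Outreach: $30,250 | Winslow Arts: $7,050 | Lower Transit: $10,650 | Central Nutrition: $24,900 | Garrison Recovery: $15,300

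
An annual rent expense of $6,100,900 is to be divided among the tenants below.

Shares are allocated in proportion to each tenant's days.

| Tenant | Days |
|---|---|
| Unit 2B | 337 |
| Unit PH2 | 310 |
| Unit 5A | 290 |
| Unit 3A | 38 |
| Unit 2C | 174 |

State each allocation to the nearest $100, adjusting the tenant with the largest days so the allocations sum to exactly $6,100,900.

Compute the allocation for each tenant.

Unit 2B: $1,789,400 · Unit PH2: $1,646,000 · Unit 5A: $1,539,800 · Unit 3A: $201,800 · Unit 2C: $923,900

Days total: 337 + 310 + 290 + 38 + 174 = 1,149.
Raw shares: Unit 2B 1,789,384.94; Unit PH2 1,646,021.76; Unit 5A 1,539,826.81; Unit 3A 201,770.41; Unit 2C 923,896.08.
After rounding ($100): Unit 2B $1,789,400; Unit PH2 $1,646,000; Unit 5A $1,539,800; Unit 3A $201,800; Unit 2C $923,900. Sum = $6,100,900.
Sum already equals the total — no adjustment.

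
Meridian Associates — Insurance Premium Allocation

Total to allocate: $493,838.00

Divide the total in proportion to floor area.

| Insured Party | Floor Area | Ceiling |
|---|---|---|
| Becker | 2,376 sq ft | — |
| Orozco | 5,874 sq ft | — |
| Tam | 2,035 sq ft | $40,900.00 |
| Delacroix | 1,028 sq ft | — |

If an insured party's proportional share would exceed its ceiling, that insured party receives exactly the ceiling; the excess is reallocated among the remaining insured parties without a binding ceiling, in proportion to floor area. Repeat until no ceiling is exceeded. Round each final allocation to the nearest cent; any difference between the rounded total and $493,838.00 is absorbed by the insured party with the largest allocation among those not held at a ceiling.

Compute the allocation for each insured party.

Becker: $115,992.74 | Orozco: $286,759.85 | Tam: $40,900.00 | Delacroix: $50,185.41

Floor area total: 11,313.
Proportional shares (ignoring caps): Becker 103,717.7661; Orozco 256,413.3662; Tam 88,832.3460; Delacroix 44,874.5217.
Capped: Tam ($40,900.00); remaining pool $452,938.00 reallocated over remaining floor area 9,278.
Redistributed shares: Becker 115,992.74499 → $115,992.74; Orozco 286,759.8418 → $286,759.84; Delacroix 50,185.4132 → $50,185.41.
Rounding difference +$0.01 applied to Orozco → $286,759.85.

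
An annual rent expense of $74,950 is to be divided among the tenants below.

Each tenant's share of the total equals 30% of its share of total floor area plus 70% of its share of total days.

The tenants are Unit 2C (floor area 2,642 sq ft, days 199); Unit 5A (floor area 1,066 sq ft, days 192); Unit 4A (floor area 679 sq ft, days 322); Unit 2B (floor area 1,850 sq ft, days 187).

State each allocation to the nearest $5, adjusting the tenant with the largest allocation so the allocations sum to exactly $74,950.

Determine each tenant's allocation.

Floor area total 6,237; days total 900.
Combined weights (30% floor area + 70% days): Unit 2C 0.2819; Unit 5A 0.2006; Unit 4A 0.2831; Unit 2B 0.2344.
Proportional shares: Unit 2C 21,125.26; Unit 5A 15,035.57; Unit 4A 21,218.67; Unit 2B 17,570.49.
At nearest $5: Unit 2C $21,125; Unit 5A $15,035; Unit 4A $21,220; Unit 2B $17,570. Sum = $74,950.
No rounding difference to absorb.

Unit 2C: $21,125 · Unit 5A: $15,035 · Unit 4A: $21,220 · Unit 2B: $17,570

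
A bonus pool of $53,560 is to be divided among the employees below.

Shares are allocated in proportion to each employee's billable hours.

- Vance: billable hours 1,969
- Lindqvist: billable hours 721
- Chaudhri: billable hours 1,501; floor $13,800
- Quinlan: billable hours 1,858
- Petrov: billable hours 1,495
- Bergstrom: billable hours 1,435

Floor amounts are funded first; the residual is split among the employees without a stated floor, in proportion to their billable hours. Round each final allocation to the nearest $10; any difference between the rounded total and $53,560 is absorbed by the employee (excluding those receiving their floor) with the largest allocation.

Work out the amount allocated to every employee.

Vance: $10,470 · Lindqvist: $3,830 · Chaudhri: $13,800 · Quinlan: $9,880 · Petrov: $7,950 · Bergstrom: $7,630

Minimums first: Chaudhri $13,800. Balance $39,760.
Balance split over remaining billable hours 7,478: Vance 10,469.03 → $10,470; Lindqvist 3,833.51 → $3,830; Quinlan 9,878.86 → $9,880; Petrov 7,948.81 → $7,950; Bergstrom 7,629.79 → $7,630.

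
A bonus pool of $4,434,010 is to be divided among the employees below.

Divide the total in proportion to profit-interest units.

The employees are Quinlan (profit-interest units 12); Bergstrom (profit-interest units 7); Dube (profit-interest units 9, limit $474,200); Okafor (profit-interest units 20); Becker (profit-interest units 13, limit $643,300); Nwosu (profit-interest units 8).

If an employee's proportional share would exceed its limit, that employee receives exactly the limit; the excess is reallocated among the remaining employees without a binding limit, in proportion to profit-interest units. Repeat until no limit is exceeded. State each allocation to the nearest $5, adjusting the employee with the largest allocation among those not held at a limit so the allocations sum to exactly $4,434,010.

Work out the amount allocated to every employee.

Total profit-interest units = 69.
Unconstrained shares: Quinlan 771,132.17; Bergstrom 449,827.10; Dube 578,349.13; Okafor 1,285,220.29; Becker 835,393.19; Nwosu 514,088.12.
Capped: Dube ($474,200), Becker ($643,300); remaining pool $3,316,510 reallocated over remaining profit-interest units 47.
Remaining shares: Quinlan 846,768.51 → $846,770; Bergstrom 493,948.30 → $493,950; Okafor 1,411,280.85 → $1,411,280; Nwosu 564,512.34 → $564,510.

Quinlan: $846,770 | Bergstrom: $493,950 | Dube: $474,200 | Okafor: $1,411,280 | Becker: $643,300 | Nwosu: $564,510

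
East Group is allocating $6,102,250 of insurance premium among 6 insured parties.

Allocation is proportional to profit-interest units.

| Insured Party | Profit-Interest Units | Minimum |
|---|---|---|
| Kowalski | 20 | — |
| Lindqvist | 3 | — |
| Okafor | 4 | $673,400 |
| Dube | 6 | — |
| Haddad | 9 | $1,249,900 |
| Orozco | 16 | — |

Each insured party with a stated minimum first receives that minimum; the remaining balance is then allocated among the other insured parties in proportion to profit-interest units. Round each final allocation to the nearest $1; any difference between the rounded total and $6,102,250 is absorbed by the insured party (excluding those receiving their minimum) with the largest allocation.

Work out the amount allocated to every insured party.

Kowalski: $1,857,311 | Lindqvist: $278,597 | Okafor: $673,400 | Dube: $557,193 | Haddad: $1,249,900 | Orozco: $1,485,849

Minimums first: Okafor $673,400; Haddad $1,249,900. Balance $4,178,950.
Balance split over remaining profit-interest units 45: Kowalski 1,857,311.11 → $1,857,311; Lindqvist 278,596.67 → $278,597; Dube 557,193.33 → $557,193; Orozco 1,485,848.89 → $1,485,849.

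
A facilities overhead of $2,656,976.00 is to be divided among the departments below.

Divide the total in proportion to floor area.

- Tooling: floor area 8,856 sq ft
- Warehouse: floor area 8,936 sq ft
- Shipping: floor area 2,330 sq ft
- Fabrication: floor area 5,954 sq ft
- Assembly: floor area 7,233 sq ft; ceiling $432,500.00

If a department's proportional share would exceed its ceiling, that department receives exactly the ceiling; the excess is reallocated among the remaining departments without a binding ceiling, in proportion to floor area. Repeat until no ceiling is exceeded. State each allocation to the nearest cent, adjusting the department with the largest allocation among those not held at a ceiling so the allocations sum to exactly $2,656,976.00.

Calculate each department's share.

Total floor area = 33,309.
Proportional shares (ignoring caps): Tooling 706,421.0711; Warehouse 712,802.4719; Shipping 185,858.2990; Fabrication 474,935.7562; Assembly 576,958.4019.
Capped: Assembly ($432,500.00); balance $2,224,476.00 reallocated over remaining floor area 26,076.
Shares after redistribution: Tooling 755,482.4151 → $755,482.42; Warehouse 762,307.0078 → $762,307.01; Shipping 198,766.2632 → $198,766.26; Fabrication 507,920.3139 → $507,920.31.

Tooling: $755,482.42 | Warehouse: $762,307.01 | Shipping: $198,766.26 | Fabrication: $507,920.31 | Assembly: $432,500.00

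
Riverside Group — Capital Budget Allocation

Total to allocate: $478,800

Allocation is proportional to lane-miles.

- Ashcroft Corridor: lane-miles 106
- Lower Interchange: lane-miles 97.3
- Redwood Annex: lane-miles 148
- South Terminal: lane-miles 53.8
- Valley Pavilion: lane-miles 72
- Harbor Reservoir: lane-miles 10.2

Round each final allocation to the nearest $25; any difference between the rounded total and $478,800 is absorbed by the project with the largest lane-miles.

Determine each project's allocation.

Lane-miles total: 106 + 97.3 + 148 + 53.8 + 72 + 10.2 = 487.3.
Pro-rata amounts: Ashcroft Corridor 104,151.04; Lower Interchange 95,602.79; Redwood Annex 145,418.43; South Terminal 52,861.56; Valley Pavilion 70,744.10; Harbor Reservoir 10,022.08.
Rounded to nearest $25: Ashcroft Corridor $104,150; Lower Interchange $95,600; Redwood Annex $145,425; South Terminal $52,850; Valley Pavilion $70,750; Harbor Reservoir $10,025. Sum = $478,800.
No rounding difference to absorb.

Ashcroft Corridor: $104,150 | Lower Interchange: $95,600 | Redwood Annex: $145,425 | South Terminal: $52,850 | Valley Pavilion: $70,750 | Harbor Reservoir: $10,025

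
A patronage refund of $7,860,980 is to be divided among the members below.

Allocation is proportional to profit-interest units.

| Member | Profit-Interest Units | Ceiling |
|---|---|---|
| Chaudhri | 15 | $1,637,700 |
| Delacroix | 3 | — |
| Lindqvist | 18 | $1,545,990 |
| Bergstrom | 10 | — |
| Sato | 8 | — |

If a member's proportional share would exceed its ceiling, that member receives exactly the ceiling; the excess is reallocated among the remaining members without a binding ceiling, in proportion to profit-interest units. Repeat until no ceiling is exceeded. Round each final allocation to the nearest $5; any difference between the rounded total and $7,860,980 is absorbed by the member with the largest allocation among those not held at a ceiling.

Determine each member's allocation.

Profit-interest units total: 54.
Unconstrained shares: Chaudhri 2,183,605.56; Delacroix 436,721.11; Lindqvist 2,620,326.67; Bergstrom 1,455,737.04; Sato 1,164,589.63.
Capped: Chaudhri ($1,637,700), Lindqvist ($1,545,990); residual $4,677,290 reallocated over remaining profit-interest units 21.
Remaining shares: Delacroix 668,184.29 → $668,185; Bergstrom 2,227,280.95 → $2,227,280; Sato 1,781,824.76 → $1,781,825.

Chaudhri: $1,637,700 | Delacroix: $668,185 | Lindqvist: $1,545,990 | Bergstrom: $2,227,280 | Sato: $1,781,825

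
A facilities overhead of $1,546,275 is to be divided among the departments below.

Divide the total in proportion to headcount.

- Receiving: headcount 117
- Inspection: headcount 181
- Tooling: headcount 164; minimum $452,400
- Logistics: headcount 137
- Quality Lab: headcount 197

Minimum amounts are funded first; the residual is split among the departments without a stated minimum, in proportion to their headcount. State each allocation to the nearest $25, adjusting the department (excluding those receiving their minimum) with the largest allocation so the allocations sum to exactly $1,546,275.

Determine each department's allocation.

Receiving: $202,500; Inspection: $313,275; Tooling: $452,400; Logistics: $237,125; Quality Lab: $340,975

Fund the minimums — Tooling $452,400. Balance $1,093,875.
Balance split over remaining headcount 632: Receiving 202,505.34 → $202,500; Inspection 313,277.49 → $313,275; Logistics 237,121.64 → $237,125; Quality Lab 340,970.53 → $340,975.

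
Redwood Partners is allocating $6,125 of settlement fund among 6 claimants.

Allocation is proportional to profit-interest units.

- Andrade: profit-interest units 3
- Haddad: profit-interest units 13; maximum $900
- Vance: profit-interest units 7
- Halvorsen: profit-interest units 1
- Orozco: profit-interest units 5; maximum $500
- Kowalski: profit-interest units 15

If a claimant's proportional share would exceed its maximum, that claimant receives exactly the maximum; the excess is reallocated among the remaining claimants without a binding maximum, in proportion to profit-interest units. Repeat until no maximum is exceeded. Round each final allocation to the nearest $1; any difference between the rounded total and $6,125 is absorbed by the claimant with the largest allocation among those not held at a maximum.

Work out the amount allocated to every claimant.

Profit-interest units total: 44.
Proportional shares (ignoring caps): Andrade 417.61; Haddad 1,809.66; Vance 974.43; Halvorsen 139.20; Orozco 696.02; Kowalski 2,088.07.
Capped: Haddad ($900), Orozco ($500); balance $4,725 reallocated over remaining profit-interest units 26.
Shares after redistribution: Andrade 545.19 → $545; Vance 1,272.12 → $1,272; Halvorsen 181.73 → $182; Kowalski 2,725.96 → $2,726.

Andrade: $545 · Haddad: $900 · Vance: $1,272 · Halvorsen: $182 · Orozco: $500 · Kowalski: $2,726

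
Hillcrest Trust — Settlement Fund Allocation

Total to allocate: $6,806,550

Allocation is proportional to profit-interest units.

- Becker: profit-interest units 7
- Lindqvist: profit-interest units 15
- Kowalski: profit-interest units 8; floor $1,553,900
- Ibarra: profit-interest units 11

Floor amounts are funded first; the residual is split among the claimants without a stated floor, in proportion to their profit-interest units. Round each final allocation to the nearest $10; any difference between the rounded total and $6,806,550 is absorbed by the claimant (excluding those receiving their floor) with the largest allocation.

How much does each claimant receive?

Guaranteed amounts: Kowalski $1,553,900. Residual $5,252,650.
Residual split over remaining profit-interest units 33: Becker 1,114,198.48 → $1,114,200; Lindqvist 2,387,568.18 → $2,387,570; Ibarra 1,750,883.33 → $1,750,880.

Becker: $1,114,200; Lindqvist: $2,387,570; Kowalski: $1,553,900; Ibarra: $1,750,880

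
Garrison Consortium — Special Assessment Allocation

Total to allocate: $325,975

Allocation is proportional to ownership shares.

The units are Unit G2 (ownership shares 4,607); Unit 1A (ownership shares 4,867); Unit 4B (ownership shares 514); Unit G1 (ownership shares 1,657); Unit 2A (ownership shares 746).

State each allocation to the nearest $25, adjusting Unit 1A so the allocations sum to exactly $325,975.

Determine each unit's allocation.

Ownership shares total: 12,391.
Raw shares: Unit G2 4,607/12,391 × $325,975 = 121,198.19; Unit 1A 4,867/12,391 × $325,975 = 128,038.12; Unit 4B 514/12,391 × $325,975 = 13,522.00; Unit G1 1,657/12,391 × $325,975 = 43,591.36; Unit 2A 746/12,391 × $325,975 = 19,625.32.
After rounding ($25): Unit G2 $121,200; Unit 1A $128,050; Unit 4B $13,525; Unit G1 $43,600; Unit 2A $19,625. Sum = $326,000.
Difference $325,975 − $326,000 = −$25 applied to Unit 1A: Unit 1A becomes $128,025.

Unit G2: $121,200 | Unit 1A: $128,025 | Unit 4B: $13,525 | Unit G1: $43,600 | Unit 2A: $19,625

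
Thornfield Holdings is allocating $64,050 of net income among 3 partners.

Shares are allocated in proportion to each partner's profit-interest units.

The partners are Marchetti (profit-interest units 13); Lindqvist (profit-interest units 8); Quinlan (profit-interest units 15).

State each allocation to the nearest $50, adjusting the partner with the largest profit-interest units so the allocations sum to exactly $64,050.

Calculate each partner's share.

Marchetti: $23,150; Lindqvist: $14,250; Quinlan: $26,650

Sum of profit-interest units: 36.
Pro-rata amounts: Marchetti 13/36 × $64,050 = 23,129.17; Lindqvist 8/36 × $64,050 = 14,233.33; Quinlan 15/36 × $64,050 = 26,687.50.
After rounding ($50): Marchetti $23,150; Lindqvist $14,250; Quinlan $26,700. Sum = $64,100.
Difference $64,050 − $64,100 = −$50 applied to largest profit-interest units (Quinlan): Quinlan becomes $26,650.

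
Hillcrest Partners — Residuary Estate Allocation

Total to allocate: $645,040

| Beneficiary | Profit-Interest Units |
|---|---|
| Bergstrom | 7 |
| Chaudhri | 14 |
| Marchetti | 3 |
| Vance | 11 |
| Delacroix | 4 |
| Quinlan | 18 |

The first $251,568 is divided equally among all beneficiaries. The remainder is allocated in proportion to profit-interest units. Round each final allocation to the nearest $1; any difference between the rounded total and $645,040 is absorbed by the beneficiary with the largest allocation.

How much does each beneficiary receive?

Bergstrom: $90,249; Chaudhri: $138,570; Marchetti: $62,637; Vance: $117,861; Delacroix: $69,540; Quinlan: $166,183

Equal tier: $251,568 ÷ 6 = $41,928 apiece.
Remainder $393,472 by profit-interest units (total 57): Bergstrom 48,321.12 → $48,321; Chaudhri 96,642.25 → $96,642; Marchetti 20,709.05 → $20,709; Vance 75,933.19 → $75,933; Delacroix 27,612.07 → $27,612; Quinlan 124,254.32 → $124,254.
Rounding difference +$1 on remainder applied to Quinlan.
Totals: Bergstrom $41,928 + $48,321 = $90,249; Chaudhri $41,928 + $96,642 = $138,570; Marchetti $41,928 + $20,709 = $62,637; Vance $41,928 + $75,933 = $117,861; Delacroix $41,928 + $27,612 = $69,540; Quinlan $41,928 + $124,255 = $166,183.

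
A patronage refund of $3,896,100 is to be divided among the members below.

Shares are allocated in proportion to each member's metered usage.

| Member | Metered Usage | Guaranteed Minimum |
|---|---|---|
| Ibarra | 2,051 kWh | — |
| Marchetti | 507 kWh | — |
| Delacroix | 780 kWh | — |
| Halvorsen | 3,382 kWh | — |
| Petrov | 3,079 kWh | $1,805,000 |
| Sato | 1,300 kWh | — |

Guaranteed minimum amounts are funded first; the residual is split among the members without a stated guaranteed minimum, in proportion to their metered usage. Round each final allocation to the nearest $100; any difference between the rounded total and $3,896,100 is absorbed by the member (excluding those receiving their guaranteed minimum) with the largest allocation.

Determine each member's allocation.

Guaranteed amounts: Petrov $1,805,000. Balance $2,091,100.
Balance split over remaining metered usage 8,020: Ibarra 534,768.84 → $534,800; Marchetti 132,192.98 → $132,200; Delacroix 203,373.82 → $203,400; Halvorsen 881,808.00 → $881,800; Sato 338,956.36 → $339,000.
Rounding difference −$100 applied to Halvorsen → $881,700.

Ibarra: $534,800 | Marchetti: $132,200 | Delacroix: $203,400 | Halvorsen: $881,700 | Petrov: $1,805,000 | Sato: $339,000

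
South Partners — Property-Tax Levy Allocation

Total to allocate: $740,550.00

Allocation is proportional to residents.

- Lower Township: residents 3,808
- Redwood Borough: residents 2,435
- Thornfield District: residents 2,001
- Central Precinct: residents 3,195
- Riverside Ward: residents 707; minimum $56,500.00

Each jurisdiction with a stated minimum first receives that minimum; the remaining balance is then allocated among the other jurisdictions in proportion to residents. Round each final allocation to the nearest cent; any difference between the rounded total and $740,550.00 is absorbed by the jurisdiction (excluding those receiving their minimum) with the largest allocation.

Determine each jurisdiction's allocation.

Minimums first: Riverside Ward $56,500.00. Balance $684,050.00.
Balance split over remaining residents 11,439: Lower Township 227,717.6676 → $227,717.67; Redwood Borough 145,612.5317 → $145,612.53; Thornfield District 119,659.4152 → $119,659.42; Central Precinct 191,060.3855 → $191,060.39.
Rounding difference −$0.01 applied to Lower Township → $227,717.66.

Lower Township: $227,717.66; Redwood Borough: $145,612.53; Thornfield District: $119,659.42; Central Precinct: $191,060.39; Riverside Ward: $56,500.00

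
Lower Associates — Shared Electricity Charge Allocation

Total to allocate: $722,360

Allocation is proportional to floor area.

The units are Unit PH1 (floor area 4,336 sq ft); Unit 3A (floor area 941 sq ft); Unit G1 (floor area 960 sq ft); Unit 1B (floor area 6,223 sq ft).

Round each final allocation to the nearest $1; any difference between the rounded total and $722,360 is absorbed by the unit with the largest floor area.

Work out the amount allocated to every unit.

Unit PH1: $251,377 · Unit 3A: $54,554 · Unit G1: $55,655 · Unit 1B: $360,774

Total floor area = 4,336 + 941 + 960 + 6,223 = 12,460.
Unrounded shares: Unit PH1 251,376.64; Unit 3A 54,553.83; Unit G1 55,655.35; Unit 1B 360,774.18.
Rounded to nearest $1: Unit PH1 $251,377; Unit 3A $54,554; Unit G1 $55,655; Unit 1B $360,774. Sum = $722,360.
Sum already equals the total — no adjustment.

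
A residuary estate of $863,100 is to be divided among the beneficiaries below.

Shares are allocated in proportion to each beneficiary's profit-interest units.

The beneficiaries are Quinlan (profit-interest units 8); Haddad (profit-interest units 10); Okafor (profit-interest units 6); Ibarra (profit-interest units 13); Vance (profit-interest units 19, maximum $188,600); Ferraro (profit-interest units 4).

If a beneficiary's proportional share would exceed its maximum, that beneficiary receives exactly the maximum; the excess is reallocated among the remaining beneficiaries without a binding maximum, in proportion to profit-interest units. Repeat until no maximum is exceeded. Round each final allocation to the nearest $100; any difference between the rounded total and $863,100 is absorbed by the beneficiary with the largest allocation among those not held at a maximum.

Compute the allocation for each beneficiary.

Quinlan: $131,600 | Haddad: $164,500 | Okafor: $98,700 | Ibarra: $213,900 | Vance: $188,600 | Ferraro: $65,800

Combined profit-interest units = 60.
Unconstrained shares: Quinlan 115,080.00; Haddad 143,850.00; Okafor 86,310.00; Ibarra 187,005.00; Vance 273,315.00; Ferraro 57,540.00.
Capped: Vance ($188,600); remaining pool $674,500 reallocated over remaining profit-interest units 41.
Shares after redistribution: Quinlan 131,609.76 → $131,600; Haddad 164,512.20 → $164,500; Okafor 98,707.32 → $98,700; Ibarra 213,865.85 → $213,900; Ferraro 65,804.88 → $65,800.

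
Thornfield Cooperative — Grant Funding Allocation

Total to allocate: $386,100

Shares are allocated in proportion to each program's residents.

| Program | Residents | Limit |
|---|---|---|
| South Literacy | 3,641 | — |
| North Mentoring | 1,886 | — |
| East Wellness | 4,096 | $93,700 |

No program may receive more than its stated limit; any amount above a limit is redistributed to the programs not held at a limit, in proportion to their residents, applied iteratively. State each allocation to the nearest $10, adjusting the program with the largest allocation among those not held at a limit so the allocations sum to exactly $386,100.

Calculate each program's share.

South Literacy: $192,620 · North Mentoring: $99,780 · East Wellness: $93,700

Total residents = 9,623.
Proportional shares (ignoring caps): South Literacy 146,086.47; North Mentoring 75,671.27; East Wellness 164,342.26.
Cap binds for East Wellness ($93,700); remaining pool $292,400 reallocated over remaining residents 5,527.
Shares after redistribution: South Literacy 192,623.20 → $192,620; North Mentoring 99,776.80 → $99,780.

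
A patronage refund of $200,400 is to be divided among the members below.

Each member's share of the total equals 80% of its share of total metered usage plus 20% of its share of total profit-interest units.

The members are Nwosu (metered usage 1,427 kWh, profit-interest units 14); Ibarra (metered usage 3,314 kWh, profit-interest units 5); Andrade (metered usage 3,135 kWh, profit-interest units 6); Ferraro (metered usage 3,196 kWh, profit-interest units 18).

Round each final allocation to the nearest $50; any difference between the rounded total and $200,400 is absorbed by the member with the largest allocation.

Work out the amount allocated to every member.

Totals — metered usage 11,072, profit-interest units 43.
Blended shares (80% metered usage + 20% profit-interest units): Nwosu 0.1682; Ibarra 0.2627; Andrade 0.2544; Ferraro 0.3146.
Raw shares: Nwosu 33,711.93; Ibarra 52,646.42; Andrade 50,986.63; Ferraro 63,055.02.
At nearest $50: Nwosu $33,700; Ibarra $52,650; Andrade $51,000; Ferraro $63,050. Sum = $200,400.
No rounding difference to absorb.

Nwosu: $33,700 · Ibarra: $52,650 · Andrade: $51,000 · Ferraro: $63,050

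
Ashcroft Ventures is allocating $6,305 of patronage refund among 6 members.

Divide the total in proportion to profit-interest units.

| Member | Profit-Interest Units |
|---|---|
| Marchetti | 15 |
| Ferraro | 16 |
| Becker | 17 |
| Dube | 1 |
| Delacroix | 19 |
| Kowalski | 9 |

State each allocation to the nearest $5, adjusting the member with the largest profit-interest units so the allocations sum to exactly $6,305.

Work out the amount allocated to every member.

Combined profit-interest units = 77.
Raw shares: Marchetti 15/77 × $6,305 = 1,228.25; Ferraro 16/77 × $6,305 = 1,310.13; Becker 17/77 × $6,305 = 1,392.01; Dube 1/77 × $6,305 = 81.88; Delacroix 19/77 × $6,305 = 1,555.78; Kowalski 9/77 × $6,305 = 736.95.
Rounded to nearest $5: Marchetti $1,230; Ferraro $1,310; Becker $1,390; Dube $80; Delacroix $1,555; Kowalski $735. Sum = $6,300.
Difference $6,305 − $6,300 = +$5 applied to largest profit-interest units (Delacroix): Delacroix becomes $1,560.

Marchetti: $1,230; Ferraro: $1,310; Becker: $1,390; Dube: $80; Delacroix: $1,560; Kowalski: $735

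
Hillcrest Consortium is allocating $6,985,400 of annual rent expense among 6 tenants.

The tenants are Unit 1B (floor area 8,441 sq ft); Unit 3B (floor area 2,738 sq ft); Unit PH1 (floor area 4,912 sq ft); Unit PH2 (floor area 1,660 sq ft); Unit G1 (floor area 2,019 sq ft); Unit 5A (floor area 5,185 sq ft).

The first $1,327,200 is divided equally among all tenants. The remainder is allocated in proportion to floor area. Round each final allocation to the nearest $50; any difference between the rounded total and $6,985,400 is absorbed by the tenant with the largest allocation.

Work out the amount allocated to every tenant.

Unit 1B: $2,135,000 · Unit 3B: $842,000 · Unit PH1: $1,334,950 · Unit PH2: $597,600 · Unit G1: $679,000 · Unit 5A: $1,396,850

First tranche $1,327,200 split equally: $221,200 each.
Remainder $5,658,200 by floor area (total 24,955): Unit 1B 1,913,879.63 → $1,913,900; Unit 3B 620,803.51 → $620,800; Unit PH1 1,113,727.85 → $1,113,750; Unit PH2 376,381.97 → $376,400; Unit G1 457,780.24 → $457,800; Unit 5A 1,175,626.81 → $1,175,650.
Rounding difference −$100 on remainder applied to Unit 1B.
Totals: Unit 1B $221,200 + $1,913,800 = $2,135,000; Unit 3B $221,200 + $620,800 = $842,000; Unit PH1 $221,200 + $1,113,750 = $1,334,950; Unit PH2 $221,200 + $376,400 = $597,600; Unit G1 $221,200 + $457,800 = $679,000; Unit 5A $221,200 + $1,175,650 = $1,396,850.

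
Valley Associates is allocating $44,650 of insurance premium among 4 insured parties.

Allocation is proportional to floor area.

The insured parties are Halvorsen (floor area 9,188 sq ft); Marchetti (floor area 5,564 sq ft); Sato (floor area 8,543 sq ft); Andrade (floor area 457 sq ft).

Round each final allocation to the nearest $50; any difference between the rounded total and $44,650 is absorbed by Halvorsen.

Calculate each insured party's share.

Halvorsen: $17,300 | Marchetti: $10,450 | Sato: $16,050 | Andrade: $850

Combined floor area = 23,752.
Raw shares: Halvorsen 9,188/23,752 × $44,650 = 17,271.99; Marchetti 5,564/23,752 × $44,650 = 10,459.44; Sato 8,543/23,752 × $44,650 = 16,059.49; Andrade 457/23,752 × $44,650 = 859.09.
At nearest $50: Halvorsen $17,250; Marchetti $10,450; Sato $16,050; Andrade $850. Sum = $44,600.
Difference $44,650 − $44,600 = +$50 applied to Halvorsen: Halvorsen becomes $17,300.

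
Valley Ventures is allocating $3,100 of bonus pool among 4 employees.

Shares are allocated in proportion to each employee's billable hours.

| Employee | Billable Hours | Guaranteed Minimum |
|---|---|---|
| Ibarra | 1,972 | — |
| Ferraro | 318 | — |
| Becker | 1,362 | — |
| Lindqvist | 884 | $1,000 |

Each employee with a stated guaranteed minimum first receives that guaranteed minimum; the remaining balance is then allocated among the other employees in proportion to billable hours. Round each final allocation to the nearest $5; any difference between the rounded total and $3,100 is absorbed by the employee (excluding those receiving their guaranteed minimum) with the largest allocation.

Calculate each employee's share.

Ibarra: $1,130; Ferraro: $185; Becker: $785; Lindqvist: $1,000

Minimums first: Lindqvist $1,000. Balance $2,100.
Balance split over remaining billable hours 3,652: Ibarra 1,133.95 → $1,135; Ferraro 182.86 → $185; Becker 783.19 → $785.
Rounding difference −$5 applied to Ibarra → $1,130.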